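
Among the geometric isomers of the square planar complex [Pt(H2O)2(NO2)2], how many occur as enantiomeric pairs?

In a square planar complex each vertex has one trans partner and two cis neighbours.
Working through the distinct placements yields 2 geometric isomers: H2O cis; H2O trans.
Each arrangement has an internal mirror plane or centre of symmetry, so none is chiral.

0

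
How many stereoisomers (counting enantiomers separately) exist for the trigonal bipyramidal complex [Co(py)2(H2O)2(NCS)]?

In a trigonal bipyramid the two axial positions differ from the three equatorial ones.
Systematic enumeration (placing each ligand type in turn and discarding arrangements equivalent by rotation or reflection) gives 5 geometric isomers.
One of these lacks any improper symmetry element and so occurs as an enantiomeric pair, giving 5 + 1 = 6 stereoisomers in total.

6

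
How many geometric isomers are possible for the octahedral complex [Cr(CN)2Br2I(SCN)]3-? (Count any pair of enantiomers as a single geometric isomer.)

An octahedron has six vertices in three trans pairs; every non-trans pair is cis.
There are 6 geometric isomers: CN trans, Br trans; CN cis, Br trans; CN cis, Br cis (3 arrangements, 2 chiral); CN trans, Br cis.

6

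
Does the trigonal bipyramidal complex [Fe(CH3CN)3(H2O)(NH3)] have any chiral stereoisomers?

In a trigonal bipyramid the two axial positions differ from the three equatorial ones.
The distinct arrangements are (4 in all): H2O equatorial, NH3 equatorial; H2O axial, NH3 equatorial; H2O equatorial, NH3 axial; H2O axial, NH3 axial.
Each arrangement has an internal mirror plane or centre of symmetry, so none is chiral.

no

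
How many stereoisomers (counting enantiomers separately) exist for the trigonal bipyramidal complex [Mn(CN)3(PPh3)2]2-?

In a trigonal bipyramid the two axial positions differ from the three equatorial ones.
Systematic placement gives 3 geometric isomers: PPh3 both equatorial; PPh3 one axial, one equatorial; PPh3 both axial.
Each arrangement has an internal mirror plane or centre of symmetry, so none is chiral.

3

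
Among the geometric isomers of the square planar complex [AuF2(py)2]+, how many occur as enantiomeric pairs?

0

In a square planar complex each vertex has one trans partner and two cis neighbours.
Systematic placement gives 2 geometric isomers: F cis; F trans.
Each arrangement has an internal mirror plane or centre of symmetry, so none is chiral.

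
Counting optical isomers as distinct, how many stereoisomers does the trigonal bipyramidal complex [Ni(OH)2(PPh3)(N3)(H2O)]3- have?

In a trigonal bipyramid the two axial positions differ from the three equatorial ones.
Placing the ligands in turn and identifying arrangements related by rotation or reflection leaves 7 distinct geometric isomers.
Of these, 3 lack any improper symmetry element and so occur as enantiomeric pairs, giving 7 + 3 = 10 stereoisomers in total.

10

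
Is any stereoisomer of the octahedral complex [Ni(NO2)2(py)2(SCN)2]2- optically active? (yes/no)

An octahedron has six vertices in three trans pairs; every non-trans pair is cis.
Systematic placement gives 5 geometric isomers: NO2 trans, py trans, SCN trans; NO2 trans, py cis, SCN cis; NO2 cis, py trans, SCN cis; NO2 cis, py cis, SCN cis (chiral); NO2 cis, py cis, SCN trans.
One of these lacks any improper symmetry element and so occurs as an enantiomeric pair, giving 5 + 1 = 6 stereoisomers in total.

yes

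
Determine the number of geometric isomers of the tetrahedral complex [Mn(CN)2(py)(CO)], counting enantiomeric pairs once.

In a tetrahedral complex all four positions are equivalent and every pair of ligands is adjacent — there is no cis/trans distinction.
Only one geometric arrangement is possible.

1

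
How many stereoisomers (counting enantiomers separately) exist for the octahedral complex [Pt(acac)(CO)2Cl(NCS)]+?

Each acac is bidentate and must span two cis positions.
Systematic placement gives 4 geometric isomers: CO trans; CO cis (3 arrangements, 2 chiral).
Of these, 2 lack any improper symmetry element and so occur as enantiomeric pairs, giving 4 + 2 = 6 stereoisomers in total.

6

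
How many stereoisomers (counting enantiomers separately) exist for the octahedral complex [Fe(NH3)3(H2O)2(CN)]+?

The six octahedral sites form three mutually perpendicular trans pairs.
There are 3 geometric isomers: NH3 mer, H2O cis; NH3 mer, H2O trans; NH3 fac, H2O cis.
Each arrangement has an internal mirror plane or centre of symmetry, so none is chiral.

3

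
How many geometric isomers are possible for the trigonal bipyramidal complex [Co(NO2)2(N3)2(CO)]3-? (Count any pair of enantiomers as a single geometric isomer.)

5

In a trigonal bipyramid the two axial positions differ from the three equatorial ones.
Placing the ligands in turn and identifying arrangements related by rotation or reflection leaves 5 distinct geometric isomers.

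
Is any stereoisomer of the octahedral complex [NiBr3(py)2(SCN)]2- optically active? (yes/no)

no

In an octahedral complex each vertex has one trans partner and four cis neighbours.
Systematic placement gives 3 geometric isomers: Br mer, py trans; Br mer, py cis; Br fac, py cis.
Each arrangement has an internal mirror plane or centre of symmetry, so none is chiral.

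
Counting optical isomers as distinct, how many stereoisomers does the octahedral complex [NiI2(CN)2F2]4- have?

The six octahedral sites form three mutually perpendicular trans pairs.
Working through the distinct placements yields 5 geometric isomers: I trans, CN trans, F trans; I cis, CN trans, F cis; I trans, CN cis, F cis; I cis, CN cis, F cis (chiral); I cis, CN cis, F trans.
One of these lacks any improper symmetry element and so occurs as an enantiomeric pair, giving 5 + 1 = 6 stereoisomers in total.

6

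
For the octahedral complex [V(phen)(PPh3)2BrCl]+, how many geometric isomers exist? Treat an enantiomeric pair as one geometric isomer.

An octahedron has six vertices in three trans pairs; every non-trans pair is cis.
Each phen is bidentate and must span two cis positions.
The distinct arrangements are (4 in all): PPh3 cis (3 arrangements, 2 chiral); PPh3 trans.

4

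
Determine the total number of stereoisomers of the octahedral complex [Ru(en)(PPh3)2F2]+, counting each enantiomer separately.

An octahedron has six vertices in three trans pairs; every non-trans pair is cis.
Each en is bidentate and must span two cis positions.
There are 3 geometric isomers: PPh3 cis, F trans; PPh3 cis, F cis (chiral); PPh3 trans, F cis.
One of these lacks any improper symmetry element and so occurs as an enantiomeric pair, giving 3 + 1 = 4 stereoisomers in total.

4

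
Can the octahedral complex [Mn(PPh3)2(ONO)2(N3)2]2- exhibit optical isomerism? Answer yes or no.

In an octahedral complex each vertex has one trans partner and four cis neighbours.
The distinct arrangements are (5 in all): PPh3 trans, ONO trans, N3 trans; PPh3 cis, ONO cis, N3 trans; PPh3 trans, ONO cis, N3 cis; PPh3 cis, ONO cis, N3 cis (chiral); PPh3 cis, ONO trans, N3 cis.
One of these lacks any improper symmetry element and so occurs as an enantiomeric pair, giving 5 + 1 = 6 stereoisomers in total.

yes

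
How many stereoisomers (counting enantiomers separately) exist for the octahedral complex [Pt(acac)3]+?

2

In an octahedral complex each vertex has one trans partner and four cis neighbours.
Each acac is bidentate and must span two cis positions.
Only one geometric arrangement is possible; it has no improper symmetry element, so it exists as a pair of enantiomers (2 stereoisomers).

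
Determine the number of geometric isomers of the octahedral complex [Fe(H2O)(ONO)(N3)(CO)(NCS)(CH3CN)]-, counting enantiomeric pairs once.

The six octahedral sites form three mutually perpendicular trans pairs.
Placing the ligands in turn and identifying arrangements related by rotation or reflection leaves 15 distinct geometric isomers.

15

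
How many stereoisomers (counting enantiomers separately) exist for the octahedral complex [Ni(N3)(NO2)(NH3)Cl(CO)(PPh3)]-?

30

Placing the ligands in turn and identifying arrangements related by rotation or reflection leaves 15 distinct geometric isomers.
Of these, 15 lack any improper symmetry element and so occur as enantiomeric pairs, giving 15 + 15 = 30 stereoisomers in total.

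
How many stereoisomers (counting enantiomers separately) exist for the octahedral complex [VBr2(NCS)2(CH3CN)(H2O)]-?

An octahedron has six vertices in three trans pairs; every non-trans pair is cis.
Systematic placement gives 6 geometric isomers: Br trans, NCS trans; Br trans, NCS cis; Br cis, NCS trans; Br cis, NCS cis (3 arrangements, 2 chiral).
Of these, 2 lack any improper symmetry element and so occur as enantiomeric pairs, giving 6 + 2 = 8 stereoisomers in total.

8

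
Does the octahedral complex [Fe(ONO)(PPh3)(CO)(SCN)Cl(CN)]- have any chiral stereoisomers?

yes

An octahedron has six vertices in three trans pairs; every non-trans pair is cis.
Placing the ligands in turn and identifying arrangements related by rotation or reflection leaves 15 distinct geometric isomers.
Of these, 15 lack any improper symmetry element and so occur as enantiomeric pairs, giving 15 + 15 = 30 stereoisomers in total.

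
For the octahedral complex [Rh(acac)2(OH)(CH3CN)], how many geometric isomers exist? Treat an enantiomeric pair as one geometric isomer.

2

The six octahedral sites form three mutually perpendicular trans pairs.
Each acac is bidentate and must span two cis positions.
The distinct arrangements are (2 in all): OH and CH3CN mutually trans; OH and CH3CN mutually cis (chiral).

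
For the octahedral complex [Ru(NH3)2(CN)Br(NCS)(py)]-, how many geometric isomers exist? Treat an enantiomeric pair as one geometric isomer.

In an octahedral complex each vertex has one trans partner and four cis neighbours.
Placing the ligands in turn and identifying arrangements related by rotation or reflection leaves 9 distinct geometric isomers.

9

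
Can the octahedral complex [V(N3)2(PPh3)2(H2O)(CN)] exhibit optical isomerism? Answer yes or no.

yes

Systematic placement gives 6 geometric isomers: N3 trans, PPh3 trans; N3 cis, PPh3 cis (3 arrangements, 2 chiral); N3 cis, PPh3 trans; N3 trans, PPh3 cis.
Of these, 2 lack any improper symmetry element and so occur as enantiomeric pairs, giving 6 + 2 = 8 stereoisomers in total.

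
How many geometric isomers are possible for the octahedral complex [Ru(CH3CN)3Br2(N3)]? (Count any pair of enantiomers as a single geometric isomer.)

The six octahedral sites form three mutually perpendicular trans pairs.
The distinct arrangements are (3 in all): CH3CN mer, Br trans; CH3CN fac, Br cis; CH3CN mer, Br cis.

3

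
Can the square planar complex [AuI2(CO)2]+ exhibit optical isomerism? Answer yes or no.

no

In a square planar complex each vertex has one trans partner and two cis neighbours.
The distinct arrangements are (2 in all): I cis; I trans.
Each arrangement has an internal mirror plane or centre of symmetry, so none is chiral.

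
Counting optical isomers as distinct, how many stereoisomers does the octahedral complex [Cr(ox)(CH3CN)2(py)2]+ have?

Each ox is bidentate and must span two cis positions.
Systematic placement gives 3 geometric isomers: CH3CN trans, py cis; CH3CN cis, py trans; CH3CN cis, py cis (chiral).
One of these lacks any improper symmetry element and so occurs as an enantiomeric pair, giving 3 + 1 = 4 stereoisomers in total.

4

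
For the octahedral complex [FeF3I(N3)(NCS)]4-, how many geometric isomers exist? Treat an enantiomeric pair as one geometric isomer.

The six octahedral sites form three mutually perpendicular trans pairs.
Working through the distinct placements yields 4 geometric isomers: F mer (3 arrangements); F fac (chiral).

4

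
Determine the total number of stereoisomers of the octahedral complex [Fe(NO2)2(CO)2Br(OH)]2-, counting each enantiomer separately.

8

An octahedron has six vertices in three trans pairs; every non-trans pair is cis.
The distinct arrangements are (6 in all): NO2 cis, CO cis (3 arrangements, 2 chiral); NO2 trans, CO cis; NO2 cis, CO trans; NO2 trans, CO trans.
Of these, 2 lack any improper symmetry element and so occur as enantiomeric pairs, giving 6 + 2 = 8 stereoisomers in total.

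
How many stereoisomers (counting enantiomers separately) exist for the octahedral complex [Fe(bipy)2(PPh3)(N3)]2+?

3

An octahedron has six vertices in three trans pairs; every non-trans pair is cis.
Each bipy is bidentate and must span two cis positions.
The distinct arrangements are (2 in all): PPh3 and N3 mutually trans; PPh3 and N3 mutually cis (chiral).
One of these lacks any improper symmetry element and so occurs as an enantiomeric pair, giving 2 + 1 = 3 stereoisomers in total.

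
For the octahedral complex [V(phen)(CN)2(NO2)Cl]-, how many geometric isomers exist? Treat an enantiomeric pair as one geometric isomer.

4

Each phen is bidentate and must span two cis positions.
Systematic placement gives 4 geometric isomers: CN trans; CN cis (3 arrangements, 2 chiral).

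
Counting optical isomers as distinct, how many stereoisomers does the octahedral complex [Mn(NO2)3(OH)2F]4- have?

In an octahedral complex each vertex has one trans partner and four cis neighbours.
The distinct arrangements are (3 in all): NO2 mer, OH trans; NO2 fac, OH cis; NO2 mer, OH cis.
Each arrangement has an internal mirror plane or centre of symmetry, so none is chiral.

3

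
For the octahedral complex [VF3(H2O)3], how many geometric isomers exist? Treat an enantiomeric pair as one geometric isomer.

Working through the distinct placements yields 2 geometric isomers: F mer; F fac.

2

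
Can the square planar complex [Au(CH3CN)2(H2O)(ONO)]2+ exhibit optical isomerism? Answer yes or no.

no

Systematic placement gives 2 geometric isomers: CH3CN cis; CH3CN trans.
Each arrangement has an internal mirror plane or centre of symmetry, so none is chiral.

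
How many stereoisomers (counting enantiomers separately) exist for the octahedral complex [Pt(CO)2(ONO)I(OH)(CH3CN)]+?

The six octahedral sites form three mutually perpendicular trans pairs.
Exhaustive case analysis gives 9 geometric isomers.
Of these, 6 lack any improper symmetry element and so occur as enantiomeric pairs, giving 9 + 6 = 15 stereoisomers in total.

15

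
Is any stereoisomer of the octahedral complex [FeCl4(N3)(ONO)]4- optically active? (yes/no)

In an octahedral complex each vertex has one trans partner and four cis neighbours.
The distinct arrangements are (2 in all): N3 and ONO mutually trans; N3 and ONO mutually cis.
Each arrangement has an internal mirror plane or centre of symmetry, so none is chiral.

no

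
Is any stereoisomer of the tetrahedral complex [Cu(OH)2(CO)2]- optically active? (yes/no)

In a tetrahedral complex all four positions are equivalent and every pair of ligands is adjacent — there is no cis/trans distinction.
Only one geometric arrangement is possible.

no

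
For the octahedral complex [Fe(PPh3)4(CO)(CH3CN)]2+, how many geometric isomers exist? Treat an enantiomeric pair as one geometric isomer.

2

An octahedron has six vertices in three trans pairs; every non-trans pair is cis.
There are 2 geometric isomers: CO and CH3CN mutually trans; CO and CH3CN mutually cis.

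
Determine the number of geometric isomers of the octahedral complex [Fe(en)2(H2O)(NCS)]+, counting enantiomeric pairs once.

2

The six octahedral sites form three mutually perpendicular trans pairs.
Each en is bidentate and must span two cis positions.
There are 2 geometric isomers: H2O and NCS mutually trans; H2O and NCS mutually cis (chiral).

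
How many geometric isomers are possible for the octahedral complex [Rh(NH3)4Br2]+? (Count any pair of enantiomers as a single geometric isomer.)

In an octahedral complex each vertex has one trans partner and four cis neighbours.
There are 2 geometric isomers: Br trans; Br cis.

2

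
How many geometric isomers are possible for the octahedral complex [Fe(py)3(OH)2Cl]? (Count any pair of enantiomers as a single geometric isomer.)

The six octahedral sites form three mutually perpendicular trans pairs.
The distinct arrangements are (3 in all): py mer, OH cis; py mer, OH trans; py fac, OH cis.

3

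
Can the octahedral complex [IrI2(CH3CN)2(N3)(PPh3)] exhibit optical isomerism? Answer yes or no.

The six octahedral sites form three mutually perpendicular trans pairs.
There are 6 geometric isomers: I trans, CH3CN trans; I cis, CH3CN trans; I cis, CH3CN cis (3 arrangements, 2 chiral); I trans, CH3CN cis.
Of these, 2 lack any improper symmetry element and so occur as enantiomeric pairs, giving 6 + 2 = 8 stereoisomers in total.

yes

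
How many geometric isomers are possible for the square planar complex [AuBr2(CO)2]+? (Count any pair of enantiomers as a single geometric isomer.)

2

The distinct arrangements are (2 in all): Br cis; Br trans.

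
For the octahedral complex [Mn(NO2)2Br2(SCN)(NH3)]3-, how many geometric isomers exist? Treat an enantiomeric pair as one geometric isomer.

In an octahedral complex each vertex has one trans partner and four cis neighbours.
Working through the distinct placements yields 6 geometric isomers: NO2 cis, Br trans; NO2 trans, Br trans; NO2 cis, Br cis (3 arrangements, 2 chiral); NO2 trans, Br cis.

6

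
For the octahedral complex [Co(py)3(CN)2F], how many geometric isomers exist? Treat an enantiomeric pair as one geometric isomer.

3

In an octahedral complex each vertex has one trans partner and four cis neighbours.
There are 3 geometric isomers: py mer, CN trans; py mer, CN cis; py fac, CN cis.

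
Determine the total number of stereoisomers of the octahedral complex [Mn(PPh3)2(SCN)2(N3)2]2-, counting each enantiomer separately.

In an octahedral complex each vertex has one trans partner and four cis neighbours.
Systematic placement gives 5 geometric isomers: PPh3 trans, SCN trans, N3 trans; PPh3 cis, SCN cis, N3 trans; PPh3 cis, SCN trans, N3 cis; PPh3 cis, SCN cis, N3 cis (chiral); PPh3 trans, SCN cis, N3 cis.
One of these lacks any improper symmetry element and so occurs as an enantiomeric pair, giving 5 + 1 = 6 stereoisomers in total.

6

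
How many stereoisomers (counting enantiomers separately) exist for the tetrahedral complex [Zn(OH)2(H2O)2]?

1

All four vertices of a tetrahedron are equivalent and mutually adjacent, so cis/trans isomerism cannot arise.
Only one geometric arrangement is possible.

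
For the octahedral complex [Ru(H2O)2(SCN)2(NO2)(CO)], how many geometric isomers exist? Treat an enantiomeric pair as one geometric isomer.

The distinct arrangements are (6 in all): H2O cis, SCN trans; H2O cis, SCN cis (3 arrangements, 2 chiral); H2O trans, SCN trans; H2O trans, SCN cis.

6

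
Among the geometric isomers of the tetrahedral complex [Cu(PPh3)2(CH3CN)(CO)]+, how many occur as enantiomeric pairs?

0

In a tetrahedral complex all four positions are equivalent and every pair of ligands is adjacent — there is no cis/trans distinction.
Only one geometric arrangement is possible.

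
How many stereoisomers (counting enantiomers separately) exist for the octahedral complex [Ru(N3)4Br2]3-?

2

An octahedron has six vertices in three trans pairs; every non-trans pair is cis.
Systematic placement gives 2 geometric isomers: Br trans; Br cis.
Each arrangement has an internal mirror plane or centre of symmetry, so none is chiral.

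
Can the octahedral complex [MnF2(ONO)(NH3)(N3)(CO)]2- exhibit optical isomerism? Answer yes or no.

yes

Placing the ligands in turn and identifying arrangements related by rotation or reflection leaves 9 distinct geometric isomers.
Of these, 6 lack any improper symmetry element and so occur as enantiomeric pairs, giving 9 + 6 = 15 stereoisomers in total.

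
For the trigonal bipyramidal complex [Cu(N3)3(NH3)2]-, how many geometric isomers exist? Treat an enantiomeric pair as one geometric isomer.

The distinct arrangements are (3 in all): NH3 both equatorial; NH3 one axial, one equatorial; NH3 both axial.

3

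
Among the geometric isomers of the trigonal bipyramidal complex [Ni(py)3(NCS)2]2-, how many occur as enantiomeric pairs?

0

There are 3 geometric isomers: NCS both axial; NCS one axial, one equatorial; NCS both equatorial.
Each arrangement has an internal mirror plane or centre of symmetry, so none is chiral.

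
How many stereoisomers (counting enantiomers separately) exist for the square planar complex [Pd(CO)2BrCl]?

In a square planar complex each vertex has one trans partner and two cis neighbours.
There are 2 geometric isomers: CO cis; CO trans.
Each arrangement has an internal mirror plane or centre of symmetry, so none is chiral.

2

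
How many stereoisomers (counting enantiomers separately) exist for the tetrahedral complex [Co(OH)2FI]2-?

1

In a tetrahedral complex all four positions are equivalent and every pair of ligands is adjacent — there is no cis/trans distinction.
Only one geometric arrangement is possible.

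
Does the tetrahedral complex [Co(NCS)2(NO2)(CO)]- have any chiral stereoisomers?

In a tetrahedral complex all four positions are equivalent and every pair of ligands is adjacent — there is no cis/trans distinction.
Only one geometric arrangement is possible.

no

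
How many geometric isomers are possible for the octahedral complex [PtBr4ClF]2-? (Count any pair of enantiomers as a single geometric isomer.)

2

Working through the distinct placements yields 2 geometric isomers: Cl and F mutually trans; Cl and F mutually cis.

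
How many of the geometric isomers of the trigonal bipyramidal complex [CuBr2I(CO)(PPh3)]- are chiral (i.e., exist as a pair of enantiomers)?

In a trigonal bipyramid the two axial positions differ from the three equatorial ones.
Placing the ligands in turn and identifying arrangements related by rotation or reflection leaves 7 distinct geometric isomers.
Of these, 3 lack any improper symmetry element and so occur as enantiomeric pairs, giving 7 + 3 = 10 stereoisomers in total.

3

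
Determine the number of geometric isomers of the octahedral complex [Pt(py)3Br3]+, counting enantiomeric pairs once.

2

An octahedron has six vertices in three trans pairs; every non-trans pair is cis.
There are 2 geometric isomers: py mer; py fac.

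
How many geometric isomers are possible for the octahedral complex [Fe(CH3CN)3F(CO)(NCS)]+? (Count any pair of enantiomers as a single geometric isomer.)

An octahedron has six vertices in three trans pairs; every non-trans pair is cis.
Working through the distinct placements yields 4 geometric isomers: CH3CN mer (3 arrangements); CH3CN fac (chiral).

4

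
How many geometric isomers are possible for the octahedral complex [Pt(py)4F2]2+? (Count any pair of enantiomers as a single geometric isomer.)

An octahedron has six vertices in three trans pairs; every non-trans pair is cis.
Systematic placement gives 2 geometric isomers: F trans; F cis.

2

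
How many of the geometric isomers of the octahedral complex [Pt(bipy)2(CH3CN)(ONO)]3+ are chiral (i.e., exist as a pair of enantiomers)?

1

Each bipy is bidentate and must span two cis positions.
The distinct arrangements are (2 in all): CH3CN and ONO mutually trans; CH3CN and ONO mutually cis (chiral).
One of these lacks any improper symmetry element and so occurs as an enantiomeric pair, giving 2 + 1 = 3 stereoisomers in total.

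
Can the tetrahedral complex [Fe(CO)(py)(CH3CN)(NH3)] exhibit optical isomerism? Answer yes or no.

yes

All four vertices of a tetrahedron are equivalent and mutually adjacent, so cis/trans isomerism cannot arise.
Only one geometric arrangement is possible; it has no improper symmetry element, so it exists as a pair of enantiomers (2 stereoisomers).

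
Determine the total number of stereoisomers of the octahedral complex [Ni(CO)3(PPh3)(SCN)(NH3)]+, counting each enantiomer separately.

Working through the distinct placements yields 4 geometric isomers: CO mer (3 arrangements); CO fac (chiral).
One of these lacks any improper symmetry element and so occurs as an enantiomeric pair, giving 4 + 1 = 5 stereoisomers in total.

5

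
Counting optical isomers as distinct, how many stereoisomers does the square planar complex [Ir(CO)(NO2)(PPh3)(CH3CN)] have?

In a square planar complex each vertex has one trans partner and two cis neighbours.
Systematic placement gives 3 geometric isomers: (CH3CN/NO2 trans, CO/PPh3 trans); (CH3CN/PPh3 trans, CO/NO2 trans); (CH3CN/CO trans, NO2/PPh3 trans).
Each arrangement has an internal mirror plane or centre of symmetry, so none is chiral.

3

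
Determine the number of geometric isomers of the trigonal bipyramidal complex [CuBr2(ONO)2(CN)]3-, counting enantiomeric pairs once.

5

In a trigonal bipyramid the two axial positions differ from the three equatorial ones.
Systematic enumeration (placing each ligand type in turn and discarding arrangements equivalent by rotation or reflection) gives 5 geometric isomers.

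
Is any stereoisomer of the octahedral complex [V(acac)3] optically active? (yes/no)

yes

An octahedron has six vertices in three trans pairs; every non-trans pair is cis.
Each acac is bidentate and must span two cis positions.
Only one geometric arrangement is possible; it has no improper symmetry element, so it exists as a pair of enantiomers (2 stereoisomers).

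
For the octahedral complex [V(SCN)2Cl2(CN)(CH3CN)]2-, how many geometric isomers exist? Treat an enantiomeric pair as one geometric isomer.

An octahedron has six vertices in three trans pairs; every non-trans pair is cis.
Systematic placement gives 6 geometric isomers: SCN trans, Cl trans; SCN cis, Cl cis (3 arrangements, 2 chiral); SCN trans, Cl cis; SCN cis, Cl trans.

6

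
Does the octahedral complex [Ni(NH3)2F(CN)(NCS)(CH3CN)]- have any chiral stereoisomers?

Exhaustive case analysis gives 9 geometric isomers.
Of these, 6 lack any improper symmetry element and so occur as enantiomeric pairs, giving 9 + 6 = 15 stereoisomers in total.

yes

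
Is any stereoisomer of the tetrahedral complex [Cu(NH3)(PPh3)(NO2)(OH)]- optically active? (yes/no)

In a tetrahedral complex all four positions are equivalent and every pair of ligands is adjacent — there is no cis/trans distinction.
Only one geometric arrangement is possible; it has no improper symmetry element, so it exists as a pair of enantiomers (2 stereoisomers).

yes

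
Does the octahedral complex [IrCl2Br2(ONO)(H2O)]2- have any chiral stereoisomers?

The distinct arrangements are (6 in all): Cl trans, Br trans; Cl cis, Br trans; Cl cis, Br cis (3 arrangements, 2 chiral); Cl trans, Br cis.
Of these, 2 lack any improper symmetry element and so occur as enantiomeric pairs, giving 6 + 2 = 8 stereoisomers in total.

yes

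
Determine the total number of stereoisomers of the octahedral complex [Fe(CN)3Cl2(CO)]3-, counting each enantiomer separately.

3

In an octahedral complex each vertex has one trans partner and four cis neighbours.
The distinct arrangements are (3 in all): CN mer, Cl trans; CN mer, Cl cis; CN fac, Cl cis.
Each arrangement has an internal mirror plane or centre of symmetry, so none is chiral.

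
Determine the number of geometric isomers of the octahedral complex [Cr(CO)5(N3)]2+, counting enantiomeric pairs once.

1

The six octahedral sites form three mutually perpendicular trans pairs.
Only one geometric arrangement is possible.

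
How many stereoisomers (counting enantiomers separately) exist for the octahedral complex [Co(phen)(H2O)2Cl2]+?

4

In an octahedral complex each vertex has one trans partner and four cis neighbours.
Each phen is bidentate and must span two cis positions.
The distinct arrangements are (3 in all): H2O cis, Cl trans; H2O cis, Cl cis (chiral); H2O trans, Cl cis.
One of these lacks any improper symmetry element and so occurs as an enantiomeric pair, giving 3 + 1 = 4 stereoisomers in total.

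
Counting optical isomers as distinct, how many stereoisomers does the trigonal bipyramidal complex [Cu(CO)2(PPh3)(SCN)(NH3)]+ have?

10

In a trigonal bipyramid the two axial positions differ from the three equatorial ones.
Exhaustive case analysis gives 7 geometric isomers.
Of these, 3 lack any improper symmetry element and so occur as enantiomeric pairs, giving 7 + 3 = 10 stereoisomers in total.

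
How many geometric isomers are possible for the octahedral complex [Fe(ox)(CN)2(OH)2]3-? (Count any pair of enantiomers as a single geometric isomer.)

3

An octahedron has six vertices in three trans pairs; every non-trans pair is cis.
Each ox is bidentate and must span two cis positions.
Systematic placement gives 3 geometric isomers: CN trans, OH cis; CN cis, OH cis (chiral); CN cis, OH trans.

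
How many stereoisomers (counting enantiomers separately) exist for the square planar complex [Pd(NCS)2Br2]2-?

2

A square has two trans pairs of vertices; adjacent vertices are cis.
There are 2 geometric isomers: NCS cis; NCS trans.
Each arrangement has an internal mirror plane or centre of symmetry, so none is chiral.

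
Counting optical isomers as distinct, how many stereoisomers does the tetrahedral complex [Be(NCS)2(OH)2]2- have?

1

In a tetrahedral complex all four positions are equivalent and every pair of ligands is adjacent — there is no cis/trans distinction.
Only one geometric arrangement is possible.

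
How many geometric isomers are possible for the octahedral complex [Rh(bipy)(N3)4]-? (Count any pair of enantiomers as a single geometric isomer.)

Each bipy is bidentate and must span two cis positions.
Only one geometric arrangement is possible.

1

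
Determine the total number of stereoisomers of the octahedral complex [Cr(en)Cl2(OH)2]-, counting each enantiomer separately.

The six octahedral sites form three mutually perpendicular trans pairs.
Each en is bidentate and must span two cis positions.
Working through the distinct placements yields 3 geometric isomers: Cl trans, OH cis; Cl cis, OH cis (chiral); Cl cis, OH trans.
One of these lacks any improper symmetry element and so occurs as an enantiomeric pair, giving 3 + 1 = 4 stereoisomers in total.

4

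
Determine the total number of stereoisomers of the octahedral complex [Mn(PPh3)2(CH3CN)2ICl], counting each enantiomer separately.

An octahedron has six vertices in three trans pairs; every non-trans pair is cis.
The distinct arrangements are (6 in all): PPh3 trans, CH3CN trans; PPh3 cis, CH3CN trans; PPh3 trans, CH3CN cis; PPh3 cis, CH3CN cis (3 arrangements, 2 chiral).
Of these, 2 lack any improper symmetry element and so occur as enantiomeric pairs, giving 6 + 2 = 8 stereoisomers in total.

8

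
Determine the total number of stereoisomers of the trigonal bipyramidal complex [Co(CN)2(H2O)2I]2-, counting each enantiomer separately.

A trigonal bipyramid has two axial and three equatorial sites, which are chemically inequivalent.
Exhaustive case analysis gives 5 geometric isomers.
One of these lacks any improper symmetry element and so occurs as an enantiomeric pair, giving 5 + 1 = 6 stereoisomers in total.

6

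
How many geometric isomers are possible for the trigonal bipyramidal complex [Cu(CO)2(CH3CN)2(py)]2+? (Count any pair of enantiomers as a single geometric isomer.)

5

In a trigonal bipyramid the two axial positions differ from the three equatorial ones.
Placing the ligands in turn and identifying arrangements related by rotation or reflection leaves 5 distinct geometric isomers.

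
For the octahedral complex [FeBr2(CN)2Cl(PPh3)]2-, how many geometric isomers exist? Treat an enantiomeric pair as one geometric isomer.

6

An octahedron has six vertices in three trans pairs; every non-trans pair is cis.
Systematic placement gives 6 geometric isomers: Br trans, CN trans; Br trans, CN cis; Br cis, CN cis (3 arrangements, 2 chiral); Br cis, CN trans.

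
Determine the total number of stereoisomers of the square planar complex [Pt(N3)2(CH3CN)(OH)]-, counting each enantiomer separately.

A square has two trans pairs of vertices; adjacent vertices are cis.
There are 2 geometric isomers: N3 cis; N3 trans.
Each arrangement has an internal mirror plane or centre of symmetry, so none is chiral.

2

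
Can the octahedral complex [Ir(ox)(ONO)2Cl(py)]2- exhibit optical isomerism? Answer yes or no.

yes

The six octahedral sites form three mutually perpendicular trans pairs.
Each ox is bidentate and must span two cis positions.
There are 4 geometric isomers: ONO cis (3 arrangements, 2 chiral); ONO trans.
Of these, 2 lack any improper symmetry element and so occur as enantiomeric pairs, giving 4 + 2 = 6 stereoisomers in total.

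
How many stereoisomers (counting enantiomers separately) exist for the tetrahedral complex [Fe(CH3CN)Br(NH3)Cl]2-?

2

In a tetrahedral complex all four positions are equivalent and every pair of ligands is adjacent — there is no cis/trans distinction.
Only one geometric arrangement is possible; it has no improper symmetry element, so it exists as a pair of enantiomers (2 stereoisomers).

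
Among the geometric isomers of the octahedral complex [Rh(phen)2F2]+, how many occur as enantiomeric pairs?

1

Each phen is bidentate and must span two cis positions.
The distinct arrangements are (2 in all): F trans; F cis (chiral).
One of these lacks any improper symmetry element and so occurs as an enantiomeric pair, giving 2 + 1 = 3 stereoisomers in total.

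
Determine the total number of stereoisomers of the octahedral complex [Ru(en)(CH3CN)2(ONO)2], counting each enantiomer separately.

The six octahedral sites form three mutually perpendicular trans pairs.
Each en is bidentate and must span two cis positions.
There are 3 geometric isomers: CH3CN trans, ONO cis; CH3CN cis, ONO cis (chiral); CH3CN cis, ONO trans.
One of these lacks any improper symmetry element and so occurs as an enantiomeric pair, giving 3 + 1 = 4 stereoisomers in total.

4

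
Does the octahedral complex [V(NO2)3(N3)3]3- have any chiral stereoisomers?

no

An octahedron has six vertices in three trans pairs; every non-trans pair is cis.
The distinct arrangements are (2 in all): NO2 mer; NO2 fac.
Each arrangement has an internal mirror plane or centre of symmetry, so none is chiral.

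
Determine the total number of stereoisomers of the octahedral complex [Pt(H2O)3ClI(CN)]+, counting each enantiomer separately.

5

The six octahedral sites form three mutually perpendicular trans pairs.
There are 4 geometric isomers: H2O mer (3 arrangements); H2O fac (chiral).
One of these lacks any improper symmetry element and so occurs as an enantiomeric pair, giving 4 + 1 = 5 stereoisomers in total.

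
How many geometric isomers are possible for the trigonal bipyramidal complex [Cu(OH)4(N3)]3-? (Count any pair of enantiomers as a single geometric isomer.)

2

In a trigonal bipyramid the two axial positions differ from the three equatorial ones.
The distinct arrangements are (2 in all): N3 axial; N3 equatorial.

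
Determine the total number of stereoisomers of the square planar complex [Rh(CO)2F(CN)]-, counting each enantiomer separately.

A square has two trans pairs of vertices; adjacent vertices are cis.
The distinct arrangements are (2 in all): CO cis; CO trans.
Each arrangement has an internal mirror plane or centre of symmetry, so none is chiral.

2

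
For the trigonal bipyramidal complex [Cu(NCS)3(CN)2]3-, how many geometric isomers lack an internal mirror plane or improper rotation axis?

0

Systematic placement gives 3 geometric isomers: CN both axial; CN one axial, one equatorial; CN both equatorial.
Each arrangement has an internal mirror plane or centre of symmetry, so none is chiral.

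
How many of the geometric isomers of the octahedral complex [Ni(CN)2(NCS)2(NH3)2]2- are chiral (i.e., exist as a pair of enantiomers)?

1

The six octahedral sites form three mutually perpendicular trans pairs.
Systematic placement gives 5 geometric isomers: CN trans, NCS trans, NH3 trans; CN trans, NCS cis, NH3 cis; CN cis, NCS cis, NH3 trans; CN cis, NCS cis, NH3 cis (chiral); CN cis, NCS trans, NH3 cis.
One of these lacks any improper symmetry element and so occurs as an enantiomeric pair, giving 5 + 1 = 6 stereoisomers in total.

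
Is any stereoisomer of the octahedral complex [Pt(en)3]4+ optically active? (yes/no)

In an octahedral complex each vertex has one trans partner and four cis neighbours.
Each en is bidentate and must span two cis positions.
Only one geometric arrangement is possible; it has no improper symmetry element, so it exists as a pair of enantiomers (2 stereoisomers).

yes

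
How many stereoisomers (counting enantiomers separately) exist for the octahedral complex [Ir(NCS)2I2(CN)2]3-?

6

The six octahedral sites form three mutually perpendicular trans pairs.
Systematic placement gives 5 geometric isomers: NCS trans, I trans, CN trans; NCS cis, I cis, CN trans; NCS trans, I cis, CN cis; NCS cis, I cis, CN cis (chiral); NCS cis, I trans, CN cis.
One of these lacks any improper symmetry element and so occurs as an enantiomeric pair, giving 5 + 1 = 6 stereoisomers in total.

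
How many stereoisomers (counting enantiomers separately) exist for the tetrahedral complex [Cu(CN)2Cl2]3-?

1

All four vertices of a tetrahedron are equivalent and mutually adjacent, so cis/trans isomerism cannot arise.
Only one geometric arrangement is possible.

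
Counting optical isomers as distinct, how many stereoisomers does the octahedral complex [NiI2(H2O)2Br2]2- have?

6

In an octahedral complex each vertex has one trans partner and four cis neighbours.
Working through the distinct placements yields 5 geometric isomers: I trans, H2O trans, Br trans; I cis, H2O cis, Br trans; I trans, H2O cis, Br cis; I cis, H2O cis, Br cis (chiral); I cis, H2O trans, Br cis.
One of these lacks any improper symmetry element and so occurs as an enantiomeric pair, giving 5 + 1 = 6 stereoisomers in total.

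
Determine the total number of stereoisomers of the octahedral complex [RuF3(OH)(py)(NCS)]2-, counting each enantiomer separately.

5

In an octahedral complex each vertex has one trans partner and four cis neighbours.
The distinct arrangements are (4 in all): F mer (3 arrangements); F fac (chiral).
One of these lacks any improper symmetry element and so occurs as an enantiomeric pair, giving 4 + 1 = 5 stereoisomers in total.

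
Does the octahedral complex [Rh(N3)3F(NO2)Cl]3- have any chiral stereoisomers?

The six octahedral sites form three mutually perpendicular trans pairs.
The distinct arrangements are (4 in all): N3 mer (3 arrangements); N3 fac (chiral).
One of these lacks any improper symmetry element and so occurs as an enantiomeric pair, giving 4 + 1 = 5 stereoisomers in total.

yes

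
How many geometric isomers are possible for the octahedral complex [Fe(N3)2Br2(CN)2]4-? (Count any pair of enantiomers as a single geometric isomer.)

5

The six octahedral sites form three mutually perpendicular trans pairs.
There are 5 geometric isomers: N3 trans, Br trans, CN trans; N3 cis, Br trans, CN cis; N3 trans, Br cis, CN cis; N3 cis, Br cis, CN cis (chiral); N3 cis, Br cis, CN trans.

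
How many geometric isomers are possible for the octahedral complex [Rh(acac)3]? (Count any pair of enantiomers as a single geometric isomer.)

1

The six octahedral sites form three mutually perpendicular trans pairs.
Each acac is bidentate and must span two cis positions.
Only one geometric arrangement is possible; it has no improper symmetry element, so it exists as a pair of enantiomers (2 stereoisomers).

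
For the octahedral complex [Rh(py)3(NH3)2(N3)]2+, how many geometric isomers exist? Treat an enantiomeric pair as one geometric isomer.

In an octahedral complex each vertex has one trans partner and four cis neighbours.
Working through the distinct placements yields 3 geometric isomers: py mer, NH3 cis; py mer, NH3 trans; py fac, NH3 cis.

3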